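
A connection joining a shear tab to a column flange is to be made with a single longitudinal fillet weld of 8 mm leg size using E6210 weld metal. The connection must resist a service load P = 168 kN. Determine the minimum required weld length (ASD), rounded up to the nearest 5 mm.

E62XX → F_EXX = 620 MPa.
Throat t_e = 0.707 × 8 = 5.656 mm.
r_n/Ω = (0.6 × 620 × 5.656) / 2.0 = 1052 N/mm = 1.052 kN/mm.
L_req = P / (r_n/Ω) = 168 / 1.052 = 159.7 mm total.
Round up → use L = 160 mm.

L = 160 mm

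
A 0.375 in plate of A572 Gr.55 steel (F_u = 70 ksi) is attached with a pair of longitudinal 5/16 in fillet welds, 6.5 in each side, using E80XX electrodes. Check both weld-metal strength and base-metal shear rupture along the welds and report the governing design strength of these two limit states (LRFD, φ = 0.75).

E80XX → F_EXX = 80 ksi.
t_e = 0.707 × 0.3125 = 0.2209 in; L = 13 in.
Weld metal: φR_n = 0.75 × 0.6 × 80 × 0.2209 × 13 = 103.4 kip.
Base metal (shear rupture): φR_n = 0.75 × 0.6 × 70 × 0.375 × 13 = 153.6 kip.
Governing: weld metal.

φR_n ≈ 103 kip (weld metal governs)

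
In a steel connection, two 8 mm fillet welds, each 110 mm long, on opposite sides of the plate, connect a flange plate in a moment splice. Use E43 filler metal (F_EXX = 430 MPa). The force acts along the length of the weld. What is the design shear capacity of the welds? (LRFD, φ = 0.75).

φR_n ≈ 241 kN

Effective throat t_e = 0.707 × 8 = 5.656 mm.
Total length L = 220 mm; A_we = 5.656 × 220 = 1244 mm².
F_nw = 0.6 F_EXX = 0.6 × 430 = 258 MPa.
φR_n = 0.75 × 258 × 1244 × 10⁻³ = 240.8 kN.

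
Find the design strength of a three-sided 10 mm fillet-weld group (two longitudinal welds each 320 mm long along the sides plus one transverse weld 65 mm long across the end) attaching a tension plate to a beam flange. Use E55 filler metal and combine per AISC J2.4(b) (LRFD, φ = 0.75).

φR_n ≈ 1230 kN

E55XX → F_EXX = 550 MPa.
t_e = 0.707 × 10 = 7.07 mm.
R_nwl = 0.6 × 550 × 7.07 × 640 × 10⁻³ = 1493 kN (longitudinal, 2 welds).
R_nwt = 0.6 × 550 × 7.07 × 65 × 10⁻³ = 151.7 kN (transverse, base value).
(i) R_nwl + R_nwt = 1645 kN; (ii) 0.85 R_nwl + 1.5 R_nwt = 1497 kN.
R_n = max = 1645 kN [governs: (i)]; φR_n = 1234 kN.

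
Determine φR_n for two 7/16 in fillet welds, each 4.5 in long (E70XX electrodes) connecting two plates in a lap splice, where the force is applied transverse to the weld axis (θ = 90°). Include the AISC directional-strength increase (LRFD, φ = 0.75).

φR_n ≈ 132 kips

E70XX → F_EXX = 70 ksi.
t_e = 0.707 × 0.4375 = 0.3093 in; A_we = 0.3093 × 9 = 2.784 in².
Directional factor: 1.0 + 0.5 sin^1.5(90°) = 1.5.
F_nw = 0.6 × 70 × 1.5 = 63 ksi.
φR_n = 0.75 × 63 × 2.784 = 131.5 kips.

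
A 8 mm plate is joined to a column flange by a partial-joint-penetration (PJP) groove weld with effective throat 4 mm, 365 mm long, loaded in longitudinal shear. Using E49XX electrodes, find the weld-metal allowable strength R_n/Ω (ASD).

E49XX → F_EXX = 490 MPa.
Effective throat (given) t_e = 4 mm.
A_we = 4 × 365 = 1460 mm².
F_nw = 0.6 F_EXX = 294 MPa.
R_n/Ω = (294 × 1460) / 2.0 × 10⁻³ = 214.6 kN.

R_n/Ω ≈ 215 kN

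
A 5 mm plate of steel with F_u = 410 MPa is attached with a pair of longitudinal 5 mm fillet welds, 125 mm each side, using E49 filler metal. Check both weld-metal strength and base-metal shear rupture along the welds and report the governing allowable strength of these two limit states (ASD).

E49XX → F_EXX = 490 MPa.
t_e = 0.707 × 5 = 3.535 mm; L = 250 mm.
Weld metal: R_n/Ω = (1/2.0) × 0.6 × 490 × 3.535 × 250 × 10⁻³ = 129.9 kN.
Base metal (shear rupture): R_n/Ω = (1/2.0) × 0.6 × 410 × 5 × 250 × 10⁻³ = 153.8 kN.
Governing: weld metal.

R_n/Ω ≈ 130 kN (weld metal governs)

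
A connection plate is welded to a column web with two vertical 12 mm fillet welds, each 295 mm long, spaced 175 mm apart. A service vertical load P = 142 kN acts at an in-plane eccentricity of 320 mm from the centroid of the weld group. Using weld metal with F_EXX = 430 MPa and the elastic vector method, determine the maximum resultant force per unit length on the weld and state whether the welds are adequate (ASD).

Total weld length L_w = 590 mm. Treat welds as unit-width lines.
Polar moment about centroid: J = 2[d³/12 + d(b/2)²] = 2[295³/12 + 295×87.5²] = 8796000 mm³.
Direct shear f_v = P/L_w = 142×10³ / 590 = 240.7 N/mm (vertical).
Torsion M = P·e = 142×10³ × 320 = 45440000 N·mm.
Critical point at (x, y) = (87.5, 147.5) from centroid. f_tx = M·y/J = 762 N/mm; f_ty = M·x/J = 452 N/mm.
Resultant f_max = √[f_tx² + (f_v + f_ty)²] = √[762² + (240.7 + 452)²] = 1030 N/mm.
Capacity per unit length: r_n/Ω = (1/2.0) × 0.6 × 430 × (0.707 × 12) = 1094 N/mm.
1030 ≤ 1094 → adequate.

f_max ≈ 1030 N/mm; adequate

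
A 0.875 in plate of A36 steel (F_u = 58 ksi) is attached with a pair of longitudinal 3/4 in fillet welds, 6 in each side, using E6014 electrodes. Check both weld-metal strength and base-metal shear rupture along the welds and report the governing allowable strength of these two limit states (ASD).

E60XX → F_EXX = 60 ksi.
t_e = 0.707 × 0.75 = 0.5302 in; L = 12 in.
Weld metal: R_n/Ω = (1/2.0) × 0.6 × 60 × 0.5302 × 12 = 114.5 kips.
Base metal (shear rupture): R_n/Ω = (1/2.0) × 0.6 × 58 × 0.875 × 12 = 182.7 kips.
Governing: weld metal.

R_n/Ω ≈ 115 kips (weld metal governs)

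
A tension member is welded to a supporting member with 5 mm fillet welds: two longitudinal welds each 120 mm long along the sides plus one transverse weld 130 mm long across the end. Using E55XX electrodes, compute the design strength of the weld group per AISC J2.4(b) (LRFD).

φR_n ≈ 349 kN

E55XX → F_EXX = 550 MPa.
t_e = 0.707 × 5 = 3.535 mm.
R_nwl = 0.6 × 550 × 3.535 × 240 × 10⁻³ = 280 kN (longitudinal, 2 welds).
R_nwt = 0.6 × 550 × 3.535 × 130 × 10⁻³ = 151.7 kN (transverse, base value).
(i) R_nwl + R_nwt = 431.6 kN; (ii) 0.85 R_nwl + 1.5 R_nwt = 465.5 kN.
R_n = max = 465.5 kN [governs: (ii)]; φR_n = 349.1 kN.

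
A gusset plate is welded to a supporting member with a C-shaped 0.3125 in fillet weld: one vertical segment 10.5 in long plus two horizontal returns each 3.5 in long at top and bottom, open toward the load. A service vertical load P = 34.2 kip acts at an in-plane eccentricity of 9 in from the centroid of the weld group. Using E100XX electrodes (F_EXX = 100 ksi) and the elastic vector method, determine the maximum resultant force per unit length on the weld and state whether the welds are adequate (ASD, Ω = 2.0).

f_max ≈ 7.05 kip/in; NOT adequate

Total weld length L_w = 17.5 in. Treat welds as unit-width lines.
Centroid: x̄ = 2×3.5×1.75 / 17.5 = 0.7 in from the vertical weld.
Polar moment about centroid: J = I_x + I_y = [10.5³/12 + 2×3.5×5.25²] + [10.5×0.7² + 2(3.5³/12 + 3.5×1.05²)] = 309.4 in³.
Direct shear f_v = P/L_w = 34.2 / 17.5 = 1.954 kip/in (vertical).
Torsion M = P·e = 34.2 × 9 = 307.8 kip·in.
Critical point at (x, y) = (2.8, 5.25) from centroid. f_tx = M·y/J = 5.223 kip/in; f_ty = M·x/J = 2.785 kip/in.
Resultant f_max = √[f_tx² + (f_v + f_ty)²] = √[5.223² + (1.954 + 2.785)²] = 7.053 kip/in.
Capacity per unit length: r_n/Ω = (1/2.0) × 0.6 × 100 × (0.707 × 0.3125) = 6.628 kip/in.
7.053 > 6.628 → NOT adequate.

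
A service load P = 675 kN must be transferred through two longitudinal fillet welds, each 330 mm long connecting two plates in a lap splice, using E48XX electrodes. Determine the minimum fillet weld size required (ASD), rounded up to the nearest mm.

w = 11 mm

E48XX → F_EXX = 480 MPa.
Total weld length L = 660 mm.
Required throat t_e = P × Ω / (0.6 F_EXX × L) = 675 × 2.0 / (0.6 × 480 × 660 × 10⁻³) = 7.102 mm.
Required leg w = t_e / 0.707 = 10.05 mm → use 11 mm.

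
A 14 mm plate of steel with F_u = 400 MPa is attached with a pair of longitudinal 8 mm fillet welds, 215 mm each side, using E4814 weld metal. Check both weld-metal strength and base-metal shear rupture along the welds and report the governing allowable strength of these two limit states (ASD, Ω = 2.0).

R_n/Ω ≈ 350 kN (weld metal governs)

E48XX → F_EXX = 480 MPa.
t_e = 0.707 × 8 = 5.656 mm; L = 430 mm.
Weld metal: R_n/Ω = (1/2.0) × 0.6 × 480 × 5.656 × 430 × 10⁻³ = 350.2 kN.
Base metal (shear rupture): R_n/Ω = (1/2.0) × 0.6 × 400 × 14 × 430 × 10⁻³ = 722.4 kN.
Governing: weld metal.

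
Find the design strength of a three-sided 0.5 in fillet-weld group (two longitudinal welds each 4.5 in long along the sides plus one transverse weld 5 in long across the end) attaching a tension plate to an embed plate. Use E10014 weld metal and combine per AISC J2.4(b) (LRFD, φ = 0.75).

φR_n ≈ 241 kips

E100XX → F_EXX = 100 ksi.
t_e = 0.707 × 0.5 = 0.3535 in.
R_nwl = 0.6 × 100 × 0.3535 × 9 = 190.9 kips (longitudinal, 2 welds).
R_nwt = 0.6 × 100 × 0.3535 × 5 = 106 kips (transverse, base value).
(i) R_nwl + R_nwt = 296.9 kips; (ii) 0.85 R_nwl + 1.5 R_nwt = 321.3 kips.
R_n = max = 321.3 kips [governs: (ii)]; φR_n = 241 kips.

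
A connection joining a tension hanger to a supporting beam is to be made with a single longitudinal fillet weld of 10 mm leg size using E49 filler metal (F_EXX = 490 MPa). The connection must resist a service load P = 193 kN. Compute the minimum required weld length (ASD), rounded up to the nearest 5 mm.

Throat t_e = 0.707 × 10 = 7.07 mm.
r_n/Ω = (0.6 × 490 × 7.07) / 2.0 = 1039 N/mm = 1.039 kN/mm.
L_req = P / (r_n/Ω) = 193 / 1.039 = 185.7 mm total.
Round up → use L = 190 mm.

L = 190 mm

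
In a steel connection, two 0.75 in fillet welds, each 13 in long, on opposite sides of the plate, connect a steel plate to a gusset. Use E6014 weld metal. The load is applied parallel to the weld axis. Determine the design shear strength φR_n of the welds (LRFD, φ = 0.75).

E60XX → F_EXX = 60 ksi.
Effective throat t_e = 0.707 × 0.75 = 0.5302 in.
Total length L = 26 in; A_we = 0.5302 × 26 = 13.79 in².
F_nw = 0.6 F_EXX = 0.6 × 60 = 36 ksi.
φR_n = 0.75 × 36 × 13.79 = 372.2 kips.

φR_n ≈ 372 kips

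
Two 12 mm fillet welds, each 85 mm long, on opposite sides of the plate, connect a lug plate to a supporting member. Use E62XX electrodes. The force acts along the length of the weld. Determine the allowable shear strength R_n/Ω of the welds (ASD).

E62XX → F_EXX = 620 MPa.
Effective throat t_e = 0.707 × 12 = 8.484 mm.
Total length L = 170 mm; A_we = 8.484 × 170 = 1442 mm².
F_nw = 0.6 F_EXX = 0.6 × 620 = 372 MPa.
R_n = 372 × 1442 × 10⁻³ = 536.5 kN; R_n/Ω = 536.5/2.0 = 268.3 kN.

R_n/Ω ≈ 268 kN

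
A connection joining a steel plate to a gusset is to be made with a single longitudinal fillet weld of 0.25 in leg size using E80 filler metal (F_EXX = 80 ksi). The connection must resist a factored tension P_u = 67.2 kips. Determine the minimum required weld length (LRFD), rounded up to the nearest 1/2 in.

L = 11 in

Throat t_e = 0.707 × 0.25 = 0.1767 in.
φr_n = 0.75 × 0.6 × 80 × 0.1767 = 6.363 kips/in.
L_req = P_u / φr_n = 67.2 / 6.363 = 10.56 in total.
Round up → use L = 11 in.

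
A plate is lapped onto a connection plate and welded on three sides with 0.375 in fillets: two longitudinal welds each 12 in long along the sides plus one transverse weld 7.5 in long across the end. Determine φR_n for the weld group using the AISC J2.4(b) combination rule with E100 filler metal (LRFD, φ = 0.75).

φR_n ≈ 378 kip

E100XX → F_EXX = 100 ksi.
t_e = 0.707 × 0.375 = 0.2651 in.
R_nwl = 0.6 × 100 × 0.2651 × 24 = 381.8 kip (longitudinal, 2 welds).
R_nwt = 0.6 × 100 × 0.2651 × 7.5 = 119.3 kip (transverse, base value).
(i) R_nwl + R_nwt = 501.1 kip; (ii) 0.85 R_nwl + 1.5 R_nwt = 503.5 kip.
R_n = max = 503.5 kip [governs: (ii)]; φR_n = 377.6 kip.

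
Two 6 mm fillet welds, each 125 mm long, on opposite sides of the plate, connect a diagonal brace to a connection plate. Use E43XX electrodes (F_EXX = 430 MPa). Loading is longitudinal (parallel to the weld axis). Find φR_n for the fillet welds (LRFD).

φR_n ≈ 205 kN

Effective throat t_e = 0.707 × 6 = 4.242 mm.
Total length L = 250 mm; A_we = 4.242 × 250 = 1060 mm².
F_nw = 0.6 F_EXX = 0.6 × 430 = 258 MPa.
φR_n = 0.75 × 258 × 1060 × 10⁻³ = 205.2 kN.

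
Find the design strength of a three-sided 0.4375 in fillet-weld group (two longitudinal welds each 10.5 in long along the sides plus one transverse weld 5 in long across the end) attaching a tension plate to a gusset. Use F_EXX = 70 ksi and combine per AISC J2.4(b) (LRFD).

φR_n ≈ 253 kips

t_e = 0.707 × 0.4375 = 0.3093 in.
R_nwl = 0.6 × 70 × 0.3093 × 21 = 272.8 kips (longitudinal, 2 welds).
R_nwt = 0.6 × 70 × 0.3093 × 5 = 64.96 kips (transverse, base value).
(i) R_nwl + R_nwt = 337.8 kips; (ii) 0.85 R_nwl + 1.5 R_nwt = 329.3 kips.
R_n = max = 337.8 kips [governs: (i)]; φR_n = 253.3 kips.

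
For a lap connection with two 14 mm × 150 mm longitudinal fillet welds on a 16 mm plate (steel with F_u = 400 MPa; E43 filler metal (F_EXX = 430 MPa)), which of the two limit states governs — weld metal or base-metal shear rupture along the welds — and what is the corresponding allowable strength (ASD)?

t_e = 0.707 × 14 = 9.898 mm; L = 300 mm.
Weld metal: R_n/Ω = (1/2.0) × 0.6 × 430 × 9.898 × 300 × 10⁻³ = 383.1 kN.
Base metal (shear rupture): R_n/Ω = (1/2.0) × 0.6 × 400 × 16 × 300 × 10⁻³ = 576 kN.
Governing: weld metal.

R_n/Ω ≈ 383 kN (weld metal governs)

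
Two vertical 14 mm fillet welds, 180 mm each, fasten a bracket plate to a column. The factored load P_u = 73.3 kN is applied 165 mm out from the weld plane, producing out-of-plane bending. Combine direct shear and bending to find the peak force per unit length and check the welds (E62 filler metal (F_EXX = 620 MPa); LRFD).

f_max ≈ 1140 N/mm; adequate

L_w = 2 × 180 = 360 mm; section modulus (unit throat) S = 2 × L²/6 = 10800 mm².
Direct shear f_v = P/L_w = 73.3×10³/360 = 203.6 N/mm.
Moment M = P × e = 73.3×10³ × 165 = 12094000 N·mm; bending f_b = M/S = 1120 N/mm.
f_max = √(f_v² + f_b²) = √(203.6² + 1120²) = 1138 N/mm.
φr_n = 0.75 × 0.6 × 620 × (0.707 × 14) = 2762 N/mm → adequate.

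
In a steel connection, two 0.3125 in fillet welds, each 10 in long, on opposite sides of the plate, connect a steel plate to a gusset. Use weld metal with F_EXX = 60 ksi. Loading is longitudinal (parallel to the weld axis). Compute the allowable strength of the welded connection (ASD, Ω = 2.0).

Effective throat t_e = 0.707 × 0.3125 = 0.2209 in.
Total length L = 20 in; A_we = 0.2209 × 20 = 4.419 in².
F_nw = 0.6 F_EXX = 0.6 × 60 = 36 ksi.
R_n = 36 × 4.419 = 159.1 kips; R_n/Ω = 159.1/2.0 = 79.54 kips.

R_n/Ω ≈ 79.5 kips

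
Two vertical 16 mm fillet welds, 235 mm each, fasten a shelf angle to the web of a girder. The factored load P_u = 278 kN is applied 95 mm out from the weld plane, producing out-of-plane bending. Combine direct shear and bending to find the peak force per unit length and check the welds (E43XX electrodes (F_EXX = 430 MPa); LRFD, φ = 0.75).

f_max ≈ 1550 N/mm; adequate

L_w = 2 × 235 = 470 mm; section modulus (unit throat) S = 2 × L²/6 = 18410 mm².
Direct shear f_v = P/L_w = 278×10³/470 = 591.5 N/mm.
Moment M = P × e = 278×10³ × 95 = 26410000 N·mm; bending f_b = M/S = 1435 N/mm.
f_max = √(f_v² + f_b²) = √(591.5² + 1435²) = 1552 N/mm.
φr_n = 0.75 × 0.6 × 430 × (0.707 × 16) = 2189 N/mm → adequate.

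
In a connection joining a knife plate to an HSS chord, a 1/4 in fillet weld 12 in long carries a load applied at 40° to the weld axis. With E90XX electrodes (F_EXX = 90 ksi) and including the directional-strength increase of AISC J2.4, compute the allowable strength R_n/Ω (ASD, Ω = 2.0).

t_e = 0.707 × 0.25 = 0.1767 in; A_we = 0.1767 × 12 = 2.121 in².
Directional factor: 1.0 + 0.5 sin^1.5(40°) = 1.258.
F_nw = 0.6 × 90 × 1.258 = 67.91 ksi.
R_n/Ω = (67.91 × 2.121) / 2.0 = 72.02 kip.

R_n/Ω ≈ 72 kip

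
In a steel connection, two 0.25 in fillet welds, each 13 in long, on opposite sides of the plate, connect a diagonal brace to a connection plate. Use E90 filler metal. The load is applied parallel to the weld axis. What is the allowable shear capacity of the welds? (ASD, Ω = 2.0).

E90XX → F_EXX = 90 ksi.
Effective throat t_e = 0.707 × 0.25 = 0.1767 in.
Total length L = 26 in; A_we = 0.1767 × 26 = 4.595 in².
F_nw = 0.6 F_EXX = 0.6 × 90 = 54 ksi.
R_n = 54 × 4.595 = 248.2 kips; R_n/Ω = 248.2/2.0 = 124.1 kips.

R_n/Ω ≈ 124 kips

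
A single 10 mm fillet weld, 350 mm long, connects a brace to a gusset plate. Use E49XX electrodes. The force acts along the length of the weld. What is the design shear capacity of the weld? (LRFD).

φR_n ≈ 546 kN

E49XX → F_EXX = 490 MPa.
Effective throat t_e = 0.707 × 10 = 7.07 mm.
Total length L = 350 mm; A_we = 7.07 × 350 = 2474 mm².
F_nw = 0.6 F_EXX = 0.6 × 490 = 294 MPa.
φR_n = 0.75 × 294 × 2474 × 10⁻³ = 545.6 kN.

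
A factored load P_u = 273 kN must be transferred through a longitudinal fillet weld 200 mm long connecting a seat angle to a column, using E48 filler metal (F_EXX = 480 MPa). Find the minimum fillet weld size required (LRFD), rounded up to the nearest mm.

w = 9 mm

Total weld length L = 200 mm.
Required throat t_e = P_u / (φ × 0.6 F_EXX × L) = 273 / (0.75 × 0.6 × 480 × 200 × 10⁻³) = 6.319 mm.
Required leg w = t_e / 0.707 = 8.938 mm → use 9 mm.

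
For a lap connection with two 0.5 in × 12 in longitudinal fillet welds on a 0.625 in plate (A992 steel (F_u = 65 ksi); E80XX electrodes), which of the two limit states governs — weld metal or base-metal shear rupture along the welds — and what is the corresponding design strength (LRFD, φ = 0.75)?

φR_n ≈ 305 kips (weld metal governs)

E80XX → F_EXX = 80 ksi.
t_e = 0.707 × 0.5 = 0.3535 in; L = 24 in.
Weld metal: φR_n = 0.75 × 0.6 × 80 × 0.3535 × 24 = 305.4 kips.
Base metal (shear rupture): φR_n = 0.75 × 0.6 × 65 × 0.625 × 24 = 438.8 kips.
Governing: weld metal.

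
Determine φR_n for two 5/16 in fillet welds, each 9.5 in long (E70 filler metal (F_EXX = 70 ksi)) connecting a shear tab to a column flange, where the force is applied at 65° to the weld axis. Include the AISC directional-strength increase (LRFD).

φR_n ≈ 189 kip

t_e = 0.707 × 0.3125 = 0.2209 in; A_we = 0.2209 × 19 = 4.198 in².
Directional factor: 1.0 + 0.5 sin^1.5(65°) = 1.431.
F_nw = 0.6 × 70 × 1.431 = 60.12 ksi.
φR_n = 0.75 × 60.12 × 4.198 = 189.3 kip.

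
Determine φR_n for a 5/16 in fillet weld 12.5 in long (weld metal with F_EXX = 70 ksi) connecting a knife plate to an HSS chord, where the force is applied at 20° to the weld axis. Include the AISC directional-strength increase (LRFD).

φR_n ≈ 95.7 kips

t_e = 0.707 × 0.3125 = 0.2209 in; A_we = 0.2209 × 12.5 = 2.762 in².
Directional factor: 1.0 + 0.5 sin^1.5(20°) = 1.1.
F_nw = 0.6 × 70 × 1.1 = 46.2 ksi.
φR_n = 0.75 × 46.2 × 2.762 = 95.69 kips.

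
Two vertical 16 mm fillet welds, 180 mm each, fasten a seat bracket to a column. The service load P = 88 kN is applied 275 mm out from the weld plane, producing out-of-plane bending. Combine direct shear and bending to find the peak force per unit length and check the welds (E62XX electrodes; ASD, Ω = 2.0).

E62XX → F_EXX = 620 MPa.
L_w = 2 × 180 = 360 mm; section modulus (unit throat) S = 2 × L²/6 = 10800 mm².
Direct shear f_v = P/L_w = 88×10³/360 = 244.4 N/mm.
Moment M = P × e = 88×10³ × 275 = 24200000 N·mm; bending f_b = M/S = 2241 N/mm.
f_max = √(f_v² + f_b²) = √(244.4² + 2241²) = 2254 N/mm.
r_n/Ω = (1/2.0) × 0.6 × 620 × (0.707 × 16) = 2104 N/mm → NOT adequate.

f_max ≈ 2250 N/mm; NOT adequate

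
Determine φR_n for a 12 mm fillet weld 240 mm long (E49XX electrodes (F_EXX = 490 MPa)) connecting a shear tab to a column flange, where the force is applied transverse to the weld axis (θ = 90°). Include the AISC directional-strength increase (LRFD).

t_e = 0.707 × 12 = 8.484 mm; A_we = 8.484 × 240 = 2036 mm².
Directional factor: 1.0 + 0.5 sin^1.5(90°) = 1.5.
F_nw = 0.6 × 490 × 1.5 = 441 MPa.
φR_n = 0.75 × 441 × 2036 × 10⁻³ = 673.5 kN.

φR_n ≈ 673 kN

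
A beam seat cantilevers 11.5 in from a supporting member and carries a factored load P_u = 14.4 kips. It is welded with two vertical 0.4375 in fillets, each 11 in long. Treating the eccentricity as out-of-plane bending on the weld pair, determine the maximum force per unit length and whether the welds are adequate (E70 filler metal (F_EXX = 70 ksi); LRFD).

f_max ≈ 4.16 kip/in; adequate

L_w = 2 × 11 = 22 in; section modulus (unit throat) S = 2 × L²/6 = 40.33 in².
Direct shear f_v = P/L_w = 14.4/22 = 0.6545 kip/in.
Moment M = P × e = 14.4 × 11.5 = 165.6 kip·in; bending f_b = M/S = 4.106 kip/in.
f_max = √(f_v² + f_b²) = √(0.6545² + 4.106²) = 4.158 kip/in.
φr_n = 0.75 × 0.6 × 70 × (0.707 × 0.4375) = 9.743 kip/in → adequate.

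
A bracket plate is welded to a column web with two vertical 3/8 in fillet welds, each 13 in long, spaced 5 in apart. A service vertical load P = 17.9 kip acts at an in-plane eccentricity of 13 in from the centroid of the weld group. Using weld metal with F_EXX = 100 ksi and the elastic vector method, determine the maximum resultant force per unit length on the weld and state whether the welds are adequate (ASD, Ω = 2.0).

Total weld length L_w = 26 in. Treat welds as unit-width lines.
Polar moment about centroid: J = 2[d³/12 + d(b/2)²] = 2[13³/12 + 13×2.5²] = 528.7 in³.
Direct shear f_v = P/L_w = 17.9 / 26 = 0.6885 kip/in (vertical).
Torsion M = P·e = 17.9 × 13 = 232.7 kip·in.
Critical point at (x, y) = (2.5, 6.5) from centroid. f_tx = M·y/J = 2.861 kip/in; f_ty = M·x/J = 1.1 kip/in.
Resultant f_max = √[f_tx² + (f_v + f_ty)²] = √[2.861² + (0.6885 + 1.1)²] = 3.374 kip/in.
Capacity per unit length: r_n/Ω = (1/2.0) × 0.6 × 100 × (0.707 × 0.375) = 7.954 kip/in.
3.374 ≤ 7.954 → adequate.

f_max ≈ 3.37 kip/in; adequate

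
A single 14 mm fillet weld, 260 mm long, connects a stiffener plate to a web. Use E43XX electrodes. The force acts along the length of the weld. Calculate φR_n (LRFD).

φR_n ≈ 498 kN

E43XX → F_EXX = 430 MPa.
Effective throat t_e = 0.707 × 14 = 9.898 mm.
Total length L = 260 mm; A_we = 9.898 × 260 = 2573 mm².
F_nw = 0.6 F_EXX = 0.6 × 430 = 258 MPa.
φR_n = 0.75 × 258 × 2573 × 10⁻³ = 498 kN.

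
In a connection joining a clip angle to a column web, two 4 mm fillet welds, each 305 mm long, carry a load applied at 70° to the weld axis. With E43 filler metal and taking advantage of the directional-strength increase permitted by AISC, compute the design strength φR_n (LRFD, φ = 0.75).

φR_n ≈ 486 kN

E43XX → F_EXX = 430 MPa.
t_e = 0.707 × 4 = 2.828 mm; A_we = 2.828 × 610 = 1725 mm².
Directional factor: 1.0 + 0.5 sin^1.5(70°) = 1.455.
F_nw = 0.6 × 430 × 1.455 = 375.5 MPa.
φR_n = 0.75 × 375.5 × 1725 × 10⁻³ = 485.8 kN.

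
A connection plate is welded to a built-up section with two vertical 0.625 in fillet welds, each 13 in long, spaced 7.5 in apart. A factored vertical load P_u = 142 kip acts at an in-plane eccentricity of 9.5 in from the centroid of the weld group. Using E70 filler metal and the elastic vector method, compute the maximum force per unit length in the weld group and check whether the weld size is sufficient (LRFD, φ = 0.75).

E70XX → F_EXX = 70 ksi.
Total weld length L_w = 26 in. Treat welds as unit-width lines.
Polar moment about centroid: J = 2[d³/12 + d(b/2)²] = 2[13³/12 + 13×3.75²] = 731.8 in³.
Direct shear f_v = P/L_w = 142 / 26 = 5.462 kip/in (vertical).
Torsion M = P·e = 142 × 9.5 = 1349 kip·in.
Critical point at (x, y) = (3.75, 6.5) from centroid. f_tx = M·y/J = 11.98 kip/in; f_ty = M·x/J = 6.913 kip/in.
Resultant f_max = √[f_tx² + (f_v + f_ty)²] = √[11.98² + (5.462 + 6.913)²] = 17.22 kip/in.
Capacity per unit length: φr_n = 0.75 × 0.6 × 70 × (0.707 × 0.625) = 13.92 kip/in.
17.22 > 13.92 → NOT adequate.

f_max ≈ 17.2 kip/in; NOT adequate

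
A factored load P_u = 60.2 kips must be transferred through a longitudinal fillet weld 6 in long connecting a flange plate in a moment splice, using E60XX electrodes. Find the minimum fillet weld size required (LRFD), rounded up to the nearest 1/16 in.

w = 9/16 in

E60XX → F_EXX = 60 ksi.
Total weld length L = 6 in.
Required throat t_e = P_u / (φ × 0.6 F_EXX × L) = 60.2 / (0.75 × 0.6 × 60 × 6) = 0.3716 in.
Required leg w = t_e / 0.707 = 0.5256 in → use 9/16 in.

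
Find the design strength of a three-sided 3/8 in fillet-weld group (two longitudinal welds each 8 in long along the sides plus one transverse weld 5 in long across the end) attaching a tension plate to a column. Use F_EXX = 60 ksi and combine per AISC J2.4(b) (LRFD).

t_e = 0.707 × 0.375 = 0.2651 in.
R_nwl = 0.6 × 60 × 0.2651 × 16 = 152.7 kips (longitudinal, 2 welds).
R_nwt = 0.6 × 60 × 0.2651 × 5 = 47.72 kips (transverse, base value).
(i) R_nwl + R_nwt = 200.4 kips; (ii) 0.85 R_nwl + 1.5 R_nwt = 201.4 kips.
R_n = max = 201.4 kips [governs: (ii)]; φR_n = 151 kips.

φR_n ≈ 151 kips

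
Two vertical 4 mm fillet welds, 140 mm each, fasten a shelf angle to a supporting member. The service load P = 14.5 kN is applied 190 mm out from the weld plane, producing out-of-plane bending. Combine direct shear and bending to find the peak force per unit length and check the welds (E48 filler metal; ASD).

E48XX → F_EXX = 480 MPa.
L_w = 2 × 140 = 280 mm; section modulus (unit throat) S = 2 × L²/6 = 6533 mm².
Direct shear f_v = P/L_w = 14.5×10³/280 = 51.79 N/mm.
Moment M = P × e = 14.5×10³ × 190 = 2755000 N·mm; bending f_b = M/S = 421.7 N/mm.
f_max = √(f_v² + f_b²) = √(51.79² + 421.7²) = 424.9 N/mm.
r_n/Ω = (1/2.0) × 0.6 × 480 × (0.707 × 4) = 407.2 N/mm → NOT adequate.

f_max ≈ 425 N/mm; NOT adequate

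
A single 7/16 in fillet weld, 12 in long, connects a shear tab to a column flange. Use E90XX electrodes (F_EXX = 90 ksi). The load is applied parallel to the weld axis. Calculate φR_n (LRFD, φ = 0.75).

φR_n ≈ 150 kip

Effective throat t_e = 0.707 × 0.4375 = 0.3093 in.
Total length L = 12 in; A_we = 0.3093 × 12 = 3.712 in².
F_nw = 0.6 F_EXX = 0.6 × 90 = 54 ksi.
φR_n = 0.75 × 54 × 3.712 = 150.3 kip.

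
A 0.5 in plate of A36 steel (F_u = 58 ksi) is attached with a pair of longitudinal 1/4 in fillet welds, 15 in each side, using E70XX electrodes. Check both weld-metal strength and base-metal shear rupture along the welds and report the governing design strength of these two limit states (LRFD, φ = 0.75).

φR_n ≈ 167 kips (weld metal governs)

E70XX → F_EXX = 70 ksi.
t_e = 0.707 × 0.25 = 0.1767 in; L = 30 in.
Weld metal: φR_n = 0.75 × 0.6 × 70 × 0.1767 × 30 = 167 kips.
Base metal (shear rupture): φR_n = 0.75 × 0.6 × 58 × 0.5 × 30 = 391.5 kips.
Governing: weld metal.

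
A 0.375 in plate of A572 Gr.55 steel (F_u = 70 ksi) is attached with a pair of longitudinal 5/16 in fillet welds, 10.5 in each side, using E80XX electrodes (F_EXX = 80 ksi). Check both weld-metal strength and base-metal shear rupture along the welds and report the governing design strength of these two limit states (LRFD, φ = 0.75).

φR_n ≈ 167 kip (weld metal governs)

t_e = 0.707 × 0.3125 = 0.2209 in; L = 21 in.
Weld metal: φR_n = 0.75 × 0.6 × 80 × 0.2209 × 21 = 167 kip.
Base metal (shear rupture): φR_n = 0.75 × 0.6 × 70 × 0.375 × 21 = 248.1 kip.
Governing: weld metal.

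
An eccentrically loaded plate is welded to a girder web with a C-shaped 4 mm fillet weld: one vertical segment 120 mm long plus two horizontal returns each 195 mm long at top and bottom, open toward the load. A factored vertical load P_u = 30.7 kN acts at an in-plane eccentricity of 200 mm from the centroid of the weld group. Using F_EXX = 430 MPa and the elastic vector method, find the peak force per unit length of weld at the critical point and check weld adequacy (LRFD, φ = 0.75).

f_max ≈ 281 N/mm; adequate

Total weld length L_w = 510 mm. Treat welds as unit-width lines.
Centroid: x̄ = 2×195×97.5 / 510 = 74.56 mm from the vertical weld.
Polar moment about centroid: J = I_x + I_y = [120³/12 + 2×195×60²] + [120×74.56² + 2(195³/12 + 195×22.94²)] = 3656000 mm³.
Direct shear f_v = P/L_w = 30.7×10³ / 510 = 60.2 N/mm (vertical).
Torsion M = P·e = 30.7×10³ × 200 = 6140000 N·mm.
Critical point at (x, y) = (120.4, 60) from centroid. f_tx = M·y/J = 100.8 N/mm; f_ty = M·x/J = 202.3 N/mm.
Resultant f_max = √[f_tx² + (f_v + f_ty)²] = √[100.8² + (60.2 + 202.3)²] = 281.1 N/mm.
Capacity per unit length: φr_n = 0.75 × 0.6 × 430 × (0.707 × 4) = 547.2 N/mm.
281.1 ≤ 547.2 → adequate.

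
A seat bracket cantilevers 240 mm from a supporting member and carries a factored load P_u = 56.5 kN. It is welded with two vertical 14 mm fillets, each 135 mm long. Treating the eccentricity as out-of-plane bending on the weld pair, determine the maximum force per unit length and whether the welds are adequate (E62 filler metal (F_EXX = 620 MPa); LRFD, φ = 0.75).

f_max ≈ 2240 N/mm; adequate

L_w = 2 × 135 = 270 mm; section modulus (unit throat) S = 2 × L²/6 = 6075 mm².
Direct shear f_v = P/L_w = 56.5×10³/270 = 209.3 N/mm.
Moment M = P × e = 56.5×10³ × 240 = 13560000 N·mm; bending f_b = M/S = 2232 N/mm.
f_max = √(f_v² + f_b²) = √(209.3² + 2232²) = 2242 N/mm.
φr_n = 0.75 × 0.6 × 620 × (0.707 × 14) = 2762 N/mm → adequate.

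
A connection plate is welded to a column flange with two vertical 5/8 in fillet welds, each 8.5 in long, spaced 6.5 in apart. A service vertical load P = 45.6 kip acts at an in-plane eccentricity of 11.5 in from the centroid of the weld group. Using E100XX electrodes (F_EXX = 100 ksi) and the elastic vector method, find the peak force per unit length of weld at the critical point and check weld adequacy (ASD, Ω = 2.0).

f_max ≈ 11.8 kip/in; adequate

Total weld length L_w = 17 in. Treat welds as unit-width lines.
Polar moment about centroid: J = 2[d³/12 + d(b/2)²] = 2[8.5³/12 + 8.5×3.25²] = 281.9 in³.
Direct shear f_v = P/L_w = 45.6 / 17 = 2.682 kip/in (vertical).
Torsion M = P·e = 45.6 × 11.5 = 524.4 kip·in.
Critical point at (x, y) = (3.25, 4.25) from centroid. f_tx = M·y/J = 7.906 kip/in; f_ty = M·x/J = 6.045 kip/in.
Resultant f_max = √[f_tx² + (f_v + f_ty)²] = √[7.906² + (2.682 + 6.045)²] = 11.78 kip/in.
Capacity per unit length: r_n/Ω = (1/2.0) × 0.6 × 100 × (0.707 × 0.625) = 13.26 kip/in.
11.78 ≤ 13.26 → adequate.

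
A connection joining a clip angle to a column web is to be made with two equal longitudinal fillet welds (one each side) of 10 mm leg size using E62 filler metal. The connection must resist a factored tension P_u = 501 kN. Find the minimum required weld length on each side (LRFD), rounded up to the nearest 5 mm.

L = 130 mm on each side

E62XX → F_EXX = 620 MPa.
Throat t_e = 0.707 × 10 = 7.07 mm.
φr_n = 0.75 × 0.6 × 620 × 7.07 × 10⁻³ = 1.973 kN/mm.
L_req = P_u / φr_n = 501 / 1.973 = 254 mm total.
Per side: 254 / 2 = 127 mm.
Round up → use L = 130 mm on each side.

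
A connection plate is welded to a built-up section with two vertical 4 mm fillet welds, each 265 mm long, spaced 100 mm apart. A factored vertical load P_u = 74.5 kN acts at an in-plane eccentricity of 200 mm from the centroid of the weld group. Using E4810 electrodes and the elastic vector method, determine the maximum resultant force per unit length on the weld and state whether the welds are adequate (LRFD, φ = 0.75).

E48XX → F_EXX = 480 MPa.
Total weld length L_w = 530 mm. Treat welds as unit-width lines.
Polar moment about centroid: J = 2[d³/12 + d(b/2)²] = 2[265³/12 + 265×50²] = 4427000 mm³.
Direct shear f_v = P/L_w = 74.5×10³ / 530 = 140.6 N/mm (vertical).
Torsion M = P·e = 74.5×10³ × 200 = 14900000 N·mm.
Critical point at (x, y) = (50, 132.5) from centroid. f_tx = M·y/J = 446 N/mm; f_ty = M·x/J = 168.3 N/mm.
Resultant f_max = √[f_tx² + (f_v + f_ty)²] = √[446² + (140.6 + 168.3)²] = 542.5 N/mm.
Capacity per unit length: φr_n = 0.75 × 0.6 × 480 × (0.707 × 4) = 610.8 N/mm.
542.5 ≤ 610.8 → adequate.

f_max ≈ 543 N/mm; adequate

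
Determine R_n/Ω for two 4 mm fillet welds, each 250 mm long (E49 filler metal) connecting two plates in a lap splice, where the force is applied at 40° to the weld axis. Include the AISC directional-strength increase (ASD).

E49XX → F_EXX = 490 MPa.
t_e = 0.707 × 4 = 2.828 mm; A_we = 2.828 × 500 = 1414 mm².
Directional factor: 1.0 + 0.5 sin^1.5(40°) = 1.258.
F_nw = 0.6 × 490 × 1.258 = 369.8 MPa.
R_n/Ω = (369.8 × 1414) / 2.0 × 10⁻³ = 261.4 kN.

R_n/Ω ≈ 261 kN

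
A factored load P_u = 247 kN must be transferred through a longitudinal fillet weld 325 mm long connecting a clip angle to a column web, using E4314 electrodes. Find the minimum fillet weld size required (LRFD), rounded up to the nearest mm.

w = 6 mm

E43XX → F_EXX = 430 MPa.
Total weld length L = 325 mm.
Required throat t_e = P_u / (φ × 0.6 F_EXX × L) = 247 / (0.75 × 0.6 × 430 × 325 × 10⁻³) = 3.928 mm.
Required leg w = t_e / 0.707 = 5.555 mm → use 6 mm.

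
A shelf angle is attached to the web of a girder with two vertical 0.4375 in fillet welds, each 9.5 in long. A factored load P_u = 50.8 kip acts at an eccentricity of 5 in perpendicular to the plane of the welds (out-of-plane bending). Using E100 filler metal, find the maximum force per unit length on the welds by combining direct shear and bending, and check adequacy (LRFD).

f_max ≈ 8.86 kip/in; adequate

E100XX → F_EXX = 100 ksi.
L_w = 2 × 9.5 = 19 in; section modulus (unit throat) S = 2 × L²/6 = 30.08 in².
Direct shear f_v = P/L_w = 50.8/19 = 2.674 kip/in.
Moment M = P × e = 50.8 × 5 = 254 kip·in; bending f_b = M/S = 8.443 kip/in.
f_max = √(f_v² + f_b²) = √(2.674² + 8.443²) = 8.856 kip/in.
φr_n = 0.75 × 0.6 × 100 × (0.707 × 0.4375) = 13.92 kip/in → adequate.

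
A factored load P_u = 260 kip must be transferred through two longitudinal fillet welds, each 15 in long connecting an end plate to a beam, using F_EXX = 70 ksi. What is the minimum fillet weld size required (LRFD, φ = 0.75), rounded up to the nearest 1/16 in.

Total weld length L = 30 in.
Required throat t_e = P_u / (φ × 0.6 F_EXX × L) = 260 / (0.75 × 0.6 × 70 × 30) = 0.2751 in.
Required leg w = t_e / 0.707 = 0.3892 in → use 7/16 in.

w = 7/16 in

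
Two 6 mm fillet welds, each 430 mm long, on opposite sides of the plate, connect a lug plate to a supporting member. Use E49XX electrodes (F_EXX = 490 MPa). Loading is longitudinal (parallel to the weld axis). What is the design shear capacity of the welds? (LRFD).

Effective throat t_e = 0.707 × 6 = 4.242 mm.
Total length L = 860 mm; A_we = 4.242 × 860 = 3648 mm².
F_nw = 0.6 F_EXX = 0.6 × 490 = 294 MPa.
φR_n = 0.75 × 294 × 3648 × 10⁻³ = 804.4 kN.

φR_n ≈ 804 kN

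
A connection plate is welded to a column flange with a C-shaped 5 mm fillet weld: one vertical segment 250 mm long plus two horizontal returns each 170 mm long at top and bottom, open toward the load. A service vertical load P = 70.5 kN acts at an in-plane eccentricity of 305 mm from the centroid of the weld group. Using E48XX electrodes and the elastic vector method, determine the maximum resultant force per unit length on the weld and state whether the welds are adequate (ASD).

E48XX → F_EXX = 480 MPa.
Total weld length L_w = 590 mm. Treat welds as unit-width lines.
Centroid: x̄ = 2×170×85 / 590 = 48.98 mm from the vertical weld.
Polar moment about centroid: J = I_x + I_y = [250³/12 + 2×170×125²] + [250×48.98² + 2(170³/12 + 170×36.02²)] = 8474000 mm³.
Direct shear f_v = P/L_w = 70.5×10³ / 590 = 119.5 N/mm (vertical).
Torsion M = P·e = 70.5×10³ × 305 = 21502000 N·mm.
Critical point at (x, y) = (121, 125) from centroid. f_tx = M·y/J = 317.2 N/mm; f_ty = M·x/J = 307.1 N/mm.
Resultant f_max = √[f_tx² + (f_v + f_ty)²] = √[317.2² + (119.5 + 307.1)²] = 531.6 N/mm.
Capacity per unit length: r_n/Ω = (1/2.0) × 0.6 × 480 × (0.707 × 5) = 509 N/mm.
531.6 > 509 → NOT adequate.

f_max ≈ 532 N/mm; NOT adequate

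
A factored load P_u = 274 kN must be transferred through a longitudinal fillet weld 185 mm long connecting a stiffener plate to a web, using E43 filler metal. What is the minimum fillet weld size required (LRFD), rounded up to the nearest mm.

w = 11 mm

E43XX → F_EXX = 430 MPa.
Total weld length L = 185 mm.
Required throat t_e = P_u / (φ × 0.6 F_EXX × L) = 274 / (0.75 × 0.6 × 430 × 185 × 10⁻³) = 7.654 mm.
Required leg w = t_e / 0.707 = 10.83 mm → use 11 mm.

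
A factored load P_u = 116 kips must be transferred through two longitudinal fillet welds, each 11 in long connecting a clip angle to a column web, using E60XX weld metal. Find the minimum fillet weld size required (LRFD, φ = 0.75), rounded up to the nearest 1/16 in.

w = 5/16 in

E60XX → F_EXX = 60 ksi.
Total weld length L = 22 in.
Required throat t_e = P_u / (φ × 0.6 F_EXX × L) = 116 / (0.75 × 0.6 × 60 × 22) = 0.1953 in.
Required leg w = t_e / 0.707 = 0.2762 in → use 5/16 in.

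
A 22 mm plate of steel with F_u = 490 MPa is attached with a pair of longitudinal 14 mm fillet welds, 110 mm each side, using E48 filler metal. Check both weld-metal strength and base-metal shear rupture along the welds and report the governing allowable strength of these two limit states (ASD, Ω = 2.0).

E48XX → F_EXX = 480 MPa.
t_e = 0.707 × 14 = 9.898 mm; L = 220 mm.
Weld metal: R_n/Ω = (1/2.0) × 0.6 × 480 × 9.898 × 220 × 10⁻³ = 313.6 kN.
Base metal (shear rupture): R_n/Ω = (1/2.0) × 0.6 × 490 × 22 × 220 × 10⁻³ = 711.5 kN.
Governing: weld metal.

R_n/Ω ≈ 314 kN (weld metal governs)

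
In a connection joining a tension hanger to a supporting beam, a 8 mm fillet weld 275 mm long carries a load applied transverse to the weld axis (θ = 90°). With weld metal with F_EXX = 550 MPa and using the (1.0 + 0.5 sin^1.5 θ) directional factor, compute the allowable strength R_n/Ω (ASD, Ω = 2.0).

R_n/Ω ≈ 385 kN

t_e = 0.707 × 8 = 5.656 mm; A_we = 5.656 × 275 = 1555 mm².
Directional factor: 1.0 + 0.5 sin^1.5(90°) = 1.5.
F_nw = 0.6 × 550 × 1.5 = 495 MPa.
R_n/Ω = (495 × 1555) / 2.0 × 10⁻³ = 385 kN.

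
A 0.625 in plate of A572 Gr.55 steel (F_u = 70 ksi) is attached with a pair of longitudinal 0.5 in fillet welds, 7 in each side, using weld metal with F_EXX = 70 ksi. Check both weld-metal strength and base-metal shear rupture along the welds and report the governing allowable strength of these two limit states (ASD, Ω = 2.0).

R_n/Ω ≈ 104 kip (weld metal governs)

t_e = 0.707 × 0.5 = 0.3535 in; L = 14 in.
Weld metal: R_n/Ω = (1/2.0) × 0.6 × 70 × 0.3535 × 14 = 103.9 kip.
Base metal (shear rupture): R_n/Ω = (1/2.0) × 0.6 × 70 × 0.625 × 14 = 183.8 kip.
Governing: weld metal.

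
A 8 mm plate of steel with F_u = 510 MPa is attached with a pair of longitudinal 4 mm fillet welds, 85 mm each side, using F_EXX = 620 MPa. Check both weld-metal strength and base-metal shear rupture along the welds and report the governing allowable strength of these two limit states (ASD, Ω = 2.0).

t_e = 0.707 × 4 = 2.828 mm; L = 170 mm.
Weld metal: R_n/Ω = (1/2.0) × 0.6 × 620 × 2.828 × 170 × 10⁻³ = 89.42 kN.
Base metal (shear rupture): R_n/Ω = (1/2.0) × 0.6 × 510 × 8 × 170 × 10⁻³ = 208.1 kN.
Governing: weld metal.

R_n/Ω ≈ 89.4 kN (weld metal governs)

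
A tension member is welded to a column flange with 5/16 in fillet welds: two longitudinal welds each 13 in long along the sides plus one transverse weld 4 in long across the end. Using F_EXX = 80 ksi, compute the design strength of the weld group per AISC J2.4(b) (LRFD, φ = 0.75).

t_e = 0.707 × 0.3125 = 0.2209 in.
R_nwl = 0.6 × 80 × 0.2209 × 26 = 275.7 kip (longitudinal, 2 welds).
R_nwt = 0.6 × 80 × 0.2209 × 4 = 42.42 kip (transverse, base value).
(i) R_nwl + R_nwt = 318.1 kip; (ii) 0.85 R_nwl + 1.5 R_nwt = 298 kip.
R_n = max = 318.1 kip [governs: (i)]; φR_n = 238.6 kip.

φR_n ≈ 239 kip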